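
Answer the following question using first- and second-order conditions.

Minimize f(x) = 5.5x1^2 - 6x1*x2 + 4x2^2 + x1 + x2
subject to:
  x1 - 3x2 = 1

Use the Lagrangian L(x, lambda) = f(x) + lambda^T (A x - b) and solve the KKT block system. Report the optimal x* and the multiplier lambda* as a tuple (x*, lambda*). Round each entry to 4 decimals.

Form the Lagrangian:
  L(x, lambda) = (1/2) x^T Q x + c^T x + lambda^T (A x - b)
Stationarity (grad_x L = 0): Q x + c + A^T lambda = 0.
Primal feasibility: A x = b.

This gives the KKT block system:
  [ Q   A^T ] [ x     ]   [-c ]
  [ A    0  ] [ lambda ] = [ b ]

Solving the linear system:
  x*      = (-0.3099, -0.4366)
  lambda* = (-0.2113)
  f(x*)   = -0.2676

x* = (-0.3099, -0.4366), lambda* = (-0.2113)


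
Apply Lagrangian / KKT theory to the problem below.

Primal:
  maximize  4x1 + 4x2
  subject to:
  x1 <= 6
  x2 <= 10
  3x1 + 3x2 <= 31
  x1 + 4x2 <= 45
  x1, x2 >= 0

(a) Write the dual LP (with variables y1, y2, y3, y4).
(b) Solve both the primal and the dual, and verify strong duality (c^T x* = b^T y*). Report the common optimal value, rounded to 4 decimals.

The standard primal-dual pair for 'max c^T x s.t. A x <= b, x >= 0' is:
  Dual:  min b^T y  s.t.  A^T y >= c,  y >= 0.

So the dual LP is:
  minimize  6y1 + 10y2 + 31y3 + 45y4
  subject to:
    y1 + 3y3 + y4 >= 4
    y2 + 3y3 + 4y4 >= 4
    y1, y2, y3, y4 >= 0

Solving the primal: x* = (6, 4.3333).
  primal value c^T x* = 41.3333.
Solving the dual: y* = (0, 0, 1.3333, 0).
  dual value b^T y* = 41.3333.
Strong duality: c^T x* = b^T y*. Confirmed.

41.3333


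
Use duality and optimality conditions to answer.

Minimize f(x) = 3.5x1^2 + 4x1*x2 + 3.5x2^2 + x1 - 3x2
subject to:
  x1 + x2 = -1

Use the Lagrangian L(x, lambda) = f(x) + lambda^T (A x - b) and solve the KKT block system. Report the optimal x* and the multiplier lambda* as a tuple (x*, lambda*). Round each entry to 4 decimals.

Form the Lagrangian:
  L(x, lambda) = (1/2) x^T Q x + c^T x + lambda^T (A x - b)
Stationarity (grad_x L = 0): Q x + c + A^T lambda = 0.
Primal feasibility: A x = b.

This gives the KKT block system:
  [ Q   A^T ] [ x     ]   [-c ]
  [ A    0  ] [ lambda ] = [ b ]

Solving the linear system:
  x*      = (-1.1667, 0.1667)
  lambda* = (6.5)
  f(x*)   = 2.4167

x* = (-1.1667, 0.1667), lambda* = (6.5)


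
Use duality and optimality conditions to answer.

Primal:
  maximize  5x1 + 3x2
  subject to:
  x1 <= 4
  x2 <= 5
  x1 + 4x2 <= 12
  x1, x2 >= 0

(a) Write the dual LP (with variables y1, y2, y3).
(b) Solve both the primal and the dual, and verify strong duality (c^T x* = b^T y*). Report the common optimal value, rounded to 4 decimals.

The standard primal-dual pair for 'max c^T x s.t. A x <= b, x >= 0' is:
  Dual:  min b^T y  s.t.  A^T y >= c,  y >= 0.

So the dual LP is:
  minimize  4y1 + 5y2 + 12y3
  subject to:
    y1 + y3 >= 5
    y2 + 4y3 >= 3
    y1, y2, y3 >= 0

Solving the primal: x* = (4, 2).
  primal value c^T x* = 26.
Solving the dual: y* = (4.25, 0, 0.75).
  dual value b^T y* = 26.
Strong duality: c^T x* = b^T y*. Confirmed.

26


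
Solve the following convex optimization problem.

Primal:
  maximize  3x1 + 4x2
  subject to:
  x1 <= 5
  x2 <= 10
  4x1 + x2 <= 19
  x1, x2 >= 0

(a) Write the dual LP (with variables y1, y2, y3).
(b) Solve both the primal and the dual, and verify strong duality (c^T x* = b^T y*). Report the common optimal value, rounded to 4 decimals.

The standard primal-dual pair for 'max c^T x s.t. A x <= b, x >= 0' is:
  Dual:  min b^T y  s.t.  A^T y >= c,  y >= 0.

So the dual LP is:
  minimize  5y1 + 10y2 + 19y3
  subject to:
    y1 + 4y3 >= 3
    y2 + y3 >= 4
    y1, y2, y3 >= 0

Solving the primal: x* = (2.25, 10).
  primal value c^T x* = 46.75.
Solving the dual: y* = (0, 3.25, 0.75).
  dual value b^T y* = 46.75.
Strong duality: c^T x* = b^T y*. Confirmed.

46.75


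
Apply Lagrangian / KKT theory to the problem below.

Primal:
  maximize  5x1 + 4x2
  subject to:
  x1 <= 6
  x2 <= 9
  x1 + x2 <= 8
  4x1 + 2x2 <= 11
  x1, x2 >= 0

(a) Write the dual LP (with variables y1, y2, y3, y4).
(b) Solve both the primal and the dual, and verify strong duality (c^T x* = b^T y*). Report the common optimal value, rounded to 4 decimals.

The standard primal-dual pair for 'max c^T x s.t. A x <= b, x >= 0' is:
  Dual:  min b^T y  s.t.  A^T y >= c,  y >= 0.

So the dual LP is:
  minimize  6y1 + 9y2 + 8y3 + 11y4
  subject to:
    y1 + y3 + 4y4 >= 5
    y2 + y3 + 2y4 >= 4
    y1, y2, y3, y4 >= 0

Solving the primal: x* = (0, 5.5).
  primal value c^T x* = 22.
Solving the dual: y* = (0, 0, 0, 2).
  dual value b^T y* = 22.
Strong duality: c^T x* = b^T y*. Confirmed.

22


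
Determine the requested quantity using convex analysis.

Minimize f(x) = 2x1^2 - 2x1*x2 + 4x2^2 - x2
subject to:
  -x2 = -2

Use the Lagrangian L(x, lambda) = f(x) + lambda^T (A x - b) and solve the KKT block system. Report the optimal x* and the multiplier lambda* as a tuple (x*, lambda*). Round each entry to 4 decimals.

Form the Lagrangian:
  L(x, lambda) = (1/2) x^T Q x + c^T x + lambda^T (A x - b)
Stationarity (grad_x L = 0): Q x + c + A^T lambda = 0.
Primal feasibility: A x = b.

This gives the KKT block system:
  [ Q   A^T ] [ x     ]   [-c ]
  [ A    0  ] [ lambda ] = [ b ]

Solving the linear system:
  x*      = (1, 2)
  lambda* = (13)
  f(x*)   = 12

x* = (1, 2), lambda* = (13)


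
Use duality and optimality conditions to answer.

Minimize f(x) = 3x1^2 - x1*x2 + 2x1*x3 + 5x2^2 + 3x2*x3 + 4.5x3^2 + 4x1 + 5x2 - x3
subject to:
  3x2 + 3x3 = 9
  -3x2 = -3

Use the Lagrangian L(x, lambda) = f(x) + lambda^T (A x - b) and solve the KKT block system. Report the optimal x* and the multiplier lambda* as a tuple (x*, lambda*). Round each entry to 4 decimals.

Form the Lagrangian:
  L(x, lambda) = (1/2) x^T Q x + c^T x + lambda^T (A x - b)
Stationarity (grad_x L = 0): Q x + c + A^T lambda = 0.
Primal feasibility: A x = b.

This gives the KKT block system:
  [ Q   A^T ] [ x     ]   [-c ]
  [ A    0  ] [ lambda ] = [ b ]

Solving the linear system:
  x*      = (-1.1667, 1, 2)
  lambda* = (-5.8889, 1.5)
  f(x*)   = 27.9167

x* = (-1.1667, 1, 2), lambda* = (-5.8889, 1.5)


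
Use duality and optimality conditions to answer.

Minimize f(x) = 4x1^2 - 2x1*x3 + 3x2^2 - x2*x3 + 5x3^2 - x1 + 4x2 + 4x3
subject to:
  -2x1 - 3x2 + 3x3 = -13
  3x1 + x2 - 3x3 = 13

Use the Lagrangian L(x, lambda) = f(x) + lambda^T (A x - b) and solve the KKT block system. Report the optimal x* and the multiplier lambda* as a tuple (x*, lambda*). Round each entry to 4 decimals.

Form the Lagrangian:
  L(x, lambda) = (1/2) x^T Q x + c^T x + lambda^T (A x - b)
Stationarity (grad_x L = 0): Q x + c + A^T lambda = 0.
Primal feasibility: A x = b.

This gives the KKT block system:
  [ Q   A^T ] [ x     ]   [-c ]
  [ A    0  ] [ lambda ] = [ b ]

Solving the linear system:
  x*      = (1.9711, 0.9855, -2.0338)
  lambda* = (2.4293, -4.6592)
  f(x*)   = 42.9928

x* = (1.9711, 0.9855, -2.0338), lambda* = (2.4293, -4.6592)


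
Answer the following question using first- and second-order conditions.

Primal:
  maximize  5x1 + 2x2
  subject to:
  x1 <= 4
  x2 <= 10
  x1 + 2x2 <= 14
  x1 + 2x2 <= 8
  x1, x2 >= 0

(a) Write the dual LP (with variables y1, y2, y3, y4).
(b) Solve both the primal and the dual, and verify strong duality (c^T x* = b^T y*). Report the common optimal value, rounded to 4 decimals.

The standard primal-dual pair for 'max c^T x s.t. A x <= b, x >= 0' is:
  Dual:  min b^T y  s.t.  A^T y >= c,  y >= 0.

So the dual LP is:
  minimize  4y1 + 10y2 + 14y3 + 8y4
  subject to:
    y1 + y3 + y4 >= 5
    y2 + 2y3 + 2y4 >= 2
    y1, y2, y3, y4 >= 0

Solving the primal: x* = (4, 2).
  primal value c^T x* = 24.
Solving the dual: y* = (4, 0, 0, 1).
  dual value b^T y* = 24.
Strong duality: c^T x* = b^T y*. Confirmed.

24


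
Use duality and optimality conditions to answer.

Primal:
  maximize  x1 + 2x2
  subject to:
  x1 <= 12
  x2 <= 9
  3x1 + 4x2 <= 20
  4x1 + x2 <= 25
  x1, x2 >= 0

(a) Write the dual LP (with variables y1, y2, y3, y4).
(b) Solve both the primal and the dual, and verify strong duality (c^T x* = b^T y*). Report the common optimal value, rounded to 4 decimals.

The standard primal-dual pair for 'max c^T x s.t. A x <= b, x >= 0' is:
  Dual:  min b^T y  s.t.  A^T y >= c,  y >= 0.

So the dual LP is:
  minimize  12y1 + 9y2 + 20y3 + 25y4
  subject to:
    y1 + 3y3 + 4y4 >= 1
    y2 + 4y3 + y4 >= 2
    y1, y2, y3, y4 >= 0

Solving the primal: x* = (0, 5).
  primal value c^T x* = 10.
Solving the dual: y* = (0, 0, 0.5, 0).
  dual value b^T y* = 10.
Strong duality: c^T x* = b^T y*. Confirmed.

10


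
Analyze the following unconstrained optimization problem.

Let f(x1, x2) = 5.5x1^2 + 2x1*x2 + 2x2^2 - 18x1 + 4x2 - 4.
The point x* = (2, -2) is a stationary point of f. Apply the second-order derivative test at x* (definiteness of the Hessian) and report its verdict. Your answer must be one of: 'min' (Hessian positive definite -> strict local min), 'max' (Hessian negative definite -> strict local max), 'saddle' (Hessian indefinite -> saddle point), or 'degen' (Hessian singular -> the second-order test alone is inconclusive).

Compute the Hessian H = grad^2 f:
  H = [[11, 2], [2, 4]]
Verify stationarity: grad f(x*) = H x* + g = (0, 0).
Eigenvalues of H: 3.4689, 11.5311.
Both eigenvalues > 0, so H is positive definite -> x* is a strict local min.

min


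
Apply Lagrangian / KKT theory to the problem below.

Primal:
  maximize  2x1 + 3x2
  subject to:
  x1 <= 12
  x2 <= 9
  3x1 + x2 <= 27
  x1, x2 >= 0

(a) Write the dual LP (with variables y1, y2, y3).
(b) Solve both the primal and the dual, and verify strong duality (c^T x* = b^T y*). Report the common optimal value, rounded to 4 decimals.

The standard primal-dual pair for 'max c^T x s.t. A x <= b, x >= 0' is:
  Dual:  min b^T y  s.t.  A^T y >= c,  y >= 0.

So the dual LP is:
  minimize  12y1 + 9y2 + 27y3
  subject to:
    y1 + 3y3 >= 2
    y2 + y3 >= 3
    y1, y2, y3 >= 0

Solving the primal: x* = (6, 9).
  primal value c^T x* = 39.
Solving the dual: y* = (0, 2.3333, 0.6667).
  dual value b^T y* = 39.
Strong duality: c^T x* = b^T y*. Confirmed.

39


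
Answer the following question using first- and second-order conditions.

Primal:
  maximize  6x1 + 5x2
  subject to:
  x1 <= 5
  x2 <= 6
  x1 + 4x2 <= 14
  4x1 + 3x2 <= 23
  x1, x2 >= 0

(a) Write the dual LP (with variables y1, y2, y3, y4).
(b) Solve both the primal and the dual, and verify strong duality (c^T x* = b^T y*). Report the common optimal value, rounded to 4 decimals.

The standard primal-dual pair for 'max c^T x s.t. A x <= b, x >= 0' is:
  Dual:  min b^T y  s.t.  A^T y >= c,  y >= 0.

So the dual LP is:
  minimize  5y1 + 6y2 + 14y3 + 23y4
  subject to:
    y1 + y3 + 4y4 >= 6
    y2 + 4y3 + 3y4 >= 5
    y1, y2, y3, y4 >= 0

Solving the primal: x* = (3.8462, 2.5385).
  primal value c^T x* = 35.7692.
Solving the dual: y* = (0, 0, 0.1538, 1.4615).
  dual value b^T y* = 35.7692.
Strong duality: c^T x* = b^T y*. Confirmed.

35.7692


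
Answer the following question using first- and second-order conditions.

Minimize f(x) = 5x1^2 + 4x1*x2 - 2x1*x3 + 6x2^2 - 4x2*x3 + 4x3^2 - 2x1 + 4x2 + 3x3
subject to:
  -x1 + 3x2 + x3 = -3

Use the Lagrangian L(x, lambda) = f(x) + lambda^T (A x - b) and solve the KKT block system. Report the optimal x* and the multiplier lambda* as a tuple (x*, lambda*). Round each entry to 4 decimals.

Form the Lagrangian:
  L(x, lambda) = (1/2) x^T Q x + c^T x + lambda^T (A x - b)
Stationarity (grad_x L = 0): Q x + c + A^T lambda = 0.
Primal feasibility: A x = b.

This gives the KKT block system:
  [ Q   A^T ] [ x     ]   [-c ]
  [ A    0  ] [ lambda ] = [ b ]

Solving the linear system:
  x*      = (0.3485, -0.6734, -0.6313)
  lambda* = (0.0539)
  f(x*)   = -2.5614

x* = (0.3485, -0.6734, -0.6313), lambda* = (0.0539)


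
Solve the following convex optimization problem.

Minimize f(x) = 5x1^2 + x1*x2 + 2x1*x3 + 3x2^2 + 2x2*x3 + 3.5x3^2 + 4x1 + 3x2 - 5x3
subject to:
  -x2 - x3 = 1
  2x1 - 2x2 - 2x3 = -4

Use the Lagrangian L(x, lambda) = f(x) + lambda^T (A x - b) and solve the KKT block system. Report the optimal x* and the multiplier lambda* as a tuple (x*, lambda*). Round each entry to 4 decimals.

Form the Lagrangian:
  L(x, lambda) = (1/2) x^T Q x + c^T x + lambda^T (A x - b)
Stationarity (grad_x L = 0): Q x + c + A^T lambda = 0.
Primal feasibility: A x = b.

This gives the KKT block system:
  [ Q   A^T ] [ x     ]   [-c ]
  [ A    0  ] [ lambda ] = [ b ]

Solving the linear system:
  x*      = (-3, -1.7778, 0.7778)
  lambda* = (-35.3333, 13.1111)
  f(x*)   = 33.2778

x* = (-3, -1.7778, 0.7778), lambda* = (-35.3333, 13.1111)


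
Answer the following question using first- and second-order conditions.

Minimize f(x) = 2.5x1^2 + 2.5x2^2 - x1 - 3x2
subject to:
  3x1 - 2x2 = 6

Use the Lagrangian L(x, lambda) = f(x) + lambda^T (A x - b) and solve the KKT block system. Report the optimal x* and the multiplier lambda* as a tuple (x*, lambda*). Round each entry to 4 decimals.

Form the Lagrangian:
  L(x, lambda) = (1/2) x^T Q x + c^T x + lambda^T (A x - b)
Stationarity (grad_x L = 0): Q x + c + A^T lambda = 0.
Primal feasibility: A x = b.

This gives the KKT block system:
  [ Q   A^T ] [ x     ]   [-c ]
  [ A    0  ] [ lambda ] = [ b ]

Solving the linear system:
  x*      = (1.7231, -0.4154)
  lambda* = (-2.5385)
  f(x*)   = 7.3769

x* = (1.7231, -0.4154), lambda* = (-2.5385)


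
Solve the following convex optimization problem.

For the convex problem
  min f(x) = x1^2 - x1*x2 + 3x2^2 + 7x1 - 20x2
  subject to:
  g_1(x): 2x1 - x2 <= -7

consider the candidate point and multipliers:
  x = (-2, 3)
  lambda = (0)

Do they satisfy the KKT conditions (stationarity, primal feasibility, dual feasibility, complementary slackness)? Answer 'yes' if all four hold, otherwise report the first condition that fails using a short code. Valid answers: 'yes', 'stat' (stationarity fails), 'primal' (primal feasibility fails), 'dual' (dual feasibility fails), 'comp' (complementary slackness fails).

Gradient of f: grad f(x) = Q x + c = (0, 0)
Constraint values g_i(x) = a_i^T x - b_i:
  g_1((-2, 3)) = 0
Stationarity residual: grad f(x) + sum_i lambda_i a_i = (0, 0)
  -> stationarity OK
Primal feasibility (all g_i <= 0): OK
Dual feasibility (all lambda_i >= 0): OK
Complementary slackness (lambda_i * g_i(x) = 0 for all i): OK

Verdict: yes, KKT holds.

yes


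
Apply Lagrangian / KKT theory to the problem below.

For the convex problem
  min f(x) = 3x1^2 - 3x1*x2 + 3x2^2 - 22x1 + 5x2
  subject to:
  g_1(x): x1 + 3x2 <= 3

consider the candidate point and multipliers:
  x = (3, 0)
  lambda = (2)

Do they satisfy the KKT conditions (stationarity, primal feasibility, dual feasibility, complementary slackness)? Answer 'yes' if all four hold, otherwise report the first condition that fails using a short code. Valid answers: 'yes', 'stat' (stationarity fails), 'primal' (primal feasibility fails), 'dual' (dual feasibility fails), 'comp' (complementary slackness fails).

Gradient of f: grad f(x) = Q x + c = (-4, -4)
Constraint values g_i(x) = a_i^T x - b_i:
  g_1((3, 0)) = 0
Stationarity residual: grad f(x) + sum_i lambda_i a_i = (-2, 2)
  -> stationarity FAILS
Primal feasibility (all g_i <= 0): OK
Dual feasibility (all lambda_i >= 0): OK
Complementary slackness (lambda_i * g_i(x) = 0 for all i): OK

Verdict: the first failing condition is stationarity -> stat.

stat


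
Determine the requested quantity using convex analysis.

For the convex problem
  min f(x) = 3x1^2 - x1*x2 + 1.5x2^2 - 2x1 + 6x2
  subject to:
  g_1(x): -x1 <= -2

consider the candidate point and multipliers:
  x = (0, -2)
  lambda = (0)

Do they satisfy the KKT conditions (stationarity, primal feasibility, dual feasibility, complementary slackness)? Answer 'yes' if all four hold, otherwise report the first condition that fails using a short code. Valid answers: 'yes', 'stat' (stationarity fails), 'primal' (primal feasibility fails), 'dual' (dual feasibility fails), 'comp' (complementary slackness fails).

Gradient of f: grad f(x) = Q x + c = (0, 0)
Constraint values g_i(x) = a_i^T x - b_i:
  g_1((0, -2)) = 2
Stationarity residual: grad f(x) + sum_i lambda_i a_i = (0, 0)
  -> stationarity OK
Primal feasibility (all g_i <= 0): FAILS
Dual feasibility (all lambda_i >= 0): OK
Complementary slackness (lambda_i * g_i(x) = 0 for all i): OK

Verdict: the first failing condition is primal_feasibility -> primal.

primal


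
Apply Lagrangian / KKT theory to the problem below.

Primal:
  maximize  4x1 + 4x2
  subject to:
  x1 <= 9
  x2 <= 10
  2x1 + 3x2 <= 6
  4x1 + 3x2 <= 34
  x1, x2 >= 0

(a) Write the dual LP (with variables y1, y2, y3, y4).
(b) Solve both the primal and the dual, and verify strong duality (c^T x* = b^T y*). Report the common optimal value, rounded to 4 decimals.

The standard primal-dual pair for 'max c^T x s.t. A x <= b, x >= 0' is:
  Dual:  min b^T y  s.t.  A^T y >= c,  y >= 0.

So the dual LP is:
  minimize  9y1 + 10y2 + 6y3 + 34y4
  subject to:
    y1 + 2y3 + 4y4 >= 4
    y2 + 3y3 + 3y4 >= 4
    y1, y2, y3, y4 >= 0

Solving the primal: x* = (3, 0).
  primal value c^T x* = 12.
Solving the dual: y* = (0, 0, 2, 0).
  dual value b^T y* = 12.
Strong duality: c^T x* = b^T y*. Confirmed.

12


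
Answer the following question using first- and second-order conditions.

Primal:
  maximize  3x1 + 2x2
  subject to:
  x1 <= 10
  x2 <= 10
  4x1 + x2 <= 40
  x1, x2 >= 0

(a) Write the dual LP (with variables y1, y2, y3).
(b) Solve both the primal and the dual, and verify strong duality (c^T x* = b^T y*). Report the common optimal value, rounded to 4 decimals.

The standard primal-dual pair for 'max c^T x s.t. A x <= b, x >= 0' is:
  Dual:  min b^T y  s.t.  A^T y >= c,  y >= 0.

So the dual LP is:
  minimize  10y1 + 10y2 + 40y3
  subject to:
    y1 + 4y3 >= 3
    y2 + y3 >= 2
    y1, y2, y3 >= 0

Solving the primal: x* = (7.5, 10).
  primal value c^T x* = 42.5.
Solving the dual: y* = (0, 1.25, 0.75).
  dual value b^T y* = 42.5.
Strong duality: c^T x* = b^T y*. Confirmed.

42.5


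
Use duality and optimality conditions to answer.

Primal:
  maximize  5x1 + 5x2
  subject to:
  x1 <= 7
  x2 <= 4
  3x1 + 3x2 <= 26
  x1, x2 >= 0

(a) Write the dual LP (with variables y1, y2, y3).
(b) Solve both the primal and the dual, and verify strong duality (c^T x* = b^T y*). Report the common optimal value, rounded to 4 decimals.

The standard primal-dual pair for 'max c^T x s.t. A x <= b, x >= 0' is:
  Dual:  min b^T y  s.t.  A^T y >= c,  y >= 0.

So the dual LP is:
  minimize  7y1 + 4y2 + 26y3
  subject to:
    y1 + 3y3 >= 5
    y2 + 3y3 >= 5
    y1, y2, y3 >= 0

Solving the primal: x* = (4.6667, 4).
  primal value c^T x* = 43.3333.
Solving the dual: y* = (0, 0, 1.6667).
  dual value b^T y* = 43.3333.
Strong duality: c^T x* = b^T y*. Confirmed.

43.3333


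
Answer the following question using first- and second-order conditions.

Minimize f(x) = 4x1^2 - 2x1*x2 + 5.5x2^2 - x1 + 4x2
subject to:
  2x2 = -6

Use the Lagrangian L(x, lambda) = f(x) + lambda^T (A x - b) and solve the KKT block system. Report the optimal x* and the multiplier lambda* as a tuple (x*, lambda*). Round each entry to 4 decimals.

Form the Lagrangian:
  L(x, lambda) = (1/2) x^T Q x + c^T x + lambda^T (A x - b)
Stationarity (grad_x L = 0): Q x + c + A^T lambda = 0.
Primal feasibility: A x = b.

This gives the KKT block system:
  [ Q   A^T ] [ x     ]   [-c ]
  [ A    0  ] [ lambda ] = [ b ]

Solving the linear system:
  x*      = (-0.625, -3)
  lambda* = (13.875)
  f(x*)   = 35.9375

x* = (-0.625, -3), lambda* = (13.875)


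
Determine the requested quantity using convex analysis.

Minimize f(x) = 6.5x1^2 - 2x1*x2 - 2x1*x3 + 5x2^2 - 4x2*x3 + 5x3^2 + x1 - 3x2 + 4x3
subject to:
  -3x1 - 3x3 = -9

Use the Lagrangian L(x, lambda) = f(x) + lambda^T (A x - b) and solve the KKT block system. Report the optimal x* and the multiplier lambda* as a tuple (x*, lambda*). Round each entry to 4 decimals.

Form the Lagrangian:
  L(x, lambda) = (1/2) x^T Q x + c^T x + lambda^T (A x - b)
Stationarity (grad_x L = 0): Q x + c + A^T lambda = 0.
Primal feasibility: A x = b.

This gives the KKT block system:
  [ Q   A^T ] [ x     ]   [-c ]
  [ A    0  ] [ lambda ] = [ b ]

Solving the linear system:
  x*      = (1.3534, 1.2293, 1.6466)
  lambda* = (4.2807)
  f(x*)   = 21.3891

x* = (1.3534, 1.2293, 1.6466), lambda* = (4.2807)


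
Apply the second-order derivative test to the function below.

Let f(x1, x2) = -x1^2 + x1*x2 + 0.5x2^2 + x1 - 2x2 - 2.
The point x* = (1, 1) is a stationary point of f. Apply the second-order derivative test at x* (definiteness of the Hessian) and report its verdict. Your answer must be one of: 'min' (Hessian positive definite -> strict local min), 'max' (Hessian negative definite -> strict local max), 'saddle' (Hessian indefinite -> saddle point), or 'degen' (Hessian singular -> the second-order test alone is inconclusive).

Compute the Hessian H = grad^2 f:
  H = [[-2, 1], [1, 1]]
Verify stationarity: grad f(x*) = H x* + g = (0, 0).
Eigenvalues of H: -2.3028, 1.3028.
Eigenvalues have mixed signs, so H is indefinite -> x* is a saddle point.

saddle


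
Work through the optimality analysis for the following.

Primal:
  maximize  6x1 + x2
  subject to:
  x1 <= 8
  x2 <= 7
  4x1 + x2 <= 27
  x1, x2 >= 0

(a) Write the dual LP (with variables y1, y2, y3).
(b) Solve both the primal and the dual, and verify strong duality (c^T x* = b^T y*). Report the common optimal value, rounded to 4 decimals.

The standard primal-dual pair for 'max c^T x s.t. A x <= b, x >= 0' is:
  Dual:  min b^T y  s.t.  A^T y >= c,  y >= 0.

So the dual LP is:
  minimize  8y1 + 7y2 + 27y3
  subject to:
    y1 + 4y3 >= 6
    y2 + y3 >= 1
    y1, y2, y3 >= 0

Solving the primal: x* = (6.75, 0).
  primal value c^T x* = 40.5.
Solving the dual: y* = (0, 0, 1.5).
  dual value b^T y* = 40.5.
Strong duality: c^T x* = b^T y*. Confirmed.

40.5


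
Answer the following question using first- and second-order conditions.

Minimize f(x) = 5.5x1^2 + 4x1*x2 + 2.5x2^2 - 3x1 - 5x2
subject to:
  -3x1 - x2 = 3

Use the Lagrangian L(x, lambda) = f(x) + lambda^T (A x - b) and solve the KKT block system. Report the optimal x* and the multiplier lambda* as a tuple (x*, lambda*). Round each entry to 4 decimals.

Form the Lagrangian:
  L(x, lambda) = (1/2) x^T Q x + c^T x + lambda^T (A x - b)
Stationarity (grad_x L = 0): Q x + c + A^T lambda = 0.
Primal feasibility: A x = b.

This gives the KKT block system:
  [ Q   A^T ] [ x     ]   [-c ]
  [ A    0  ] [ lambda ] = [ b ]

Solving the linear system:
  x*      = (-1.4062, 1.2187)
  lambda* = (-4.5312)
  f(x*)   = 5.8594

x* = (-1.4062, 1.2187), lambda* = (-4.5312)


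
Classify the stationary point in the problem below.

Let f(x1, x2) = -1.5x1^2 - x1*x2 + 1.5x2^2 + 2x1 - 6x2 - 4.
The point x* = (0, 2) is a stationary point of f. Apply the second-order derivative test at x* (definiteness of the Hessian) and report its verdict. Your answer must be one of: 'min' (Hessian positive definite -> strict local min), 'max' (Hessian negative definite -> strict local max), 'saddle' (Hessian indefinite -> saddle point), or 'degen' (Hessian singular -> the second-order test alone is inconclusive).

Compute the Hessian H = grad^2 f:
  H = [[-3, -1], [-1, 3]]
Verify stationarity: grad f(x*) = H x* + g = (0, 0).
Eigenvalues of H: -3.1623, 3.1623.
Eigenvalues have mixed signs, so H is indefinite -> x* is a saddle point.

saddle


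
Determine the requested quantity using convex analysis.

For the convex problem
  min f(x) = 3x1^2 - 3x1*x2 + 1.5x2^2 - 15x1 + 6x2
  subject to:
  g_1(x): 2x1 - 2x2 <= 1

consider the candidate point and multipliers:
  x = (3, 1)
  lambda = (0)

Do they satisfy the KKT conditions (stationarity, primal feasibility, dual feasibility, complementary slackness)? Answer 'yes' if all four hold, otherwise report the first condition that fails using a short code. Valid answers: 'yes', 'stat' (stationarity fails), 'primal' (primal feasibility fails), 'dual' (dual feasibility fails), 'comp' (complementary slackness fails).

Gradient of f: grad f(x) = Q x + c = (0, 0)
Constraint values g_i(x) = a_i^T x - b_i:
  g_1((3, 1)) = 3
Stationarity residual: grad f(x) + sum_i lambda_i a_i = (0, 0)
  -> stationarity OK
Primal feasibility (all g_i <= 0): FAILS
Dual feasibility (all lambda_i >= 0): OK
Complementary slackness (lambda_i * g_i(x) = 0 for all i): OK

Verdict: the first failing condition is primal_feasibility -> primal.

primal


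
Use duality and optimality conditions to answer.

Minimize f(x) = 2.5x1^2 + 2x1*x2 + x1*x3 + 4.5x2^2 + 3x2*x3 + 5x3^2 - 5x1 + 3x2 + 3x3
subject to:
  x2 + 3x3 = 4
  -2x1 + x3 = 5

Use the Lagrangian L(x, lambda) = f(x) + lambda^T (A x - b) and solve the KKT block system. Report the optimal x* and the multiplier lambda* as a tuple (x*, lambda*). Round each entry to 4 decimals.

Form the Lagrangian:
  L(x, lambda) = (1/2) x^T Q x + c^T x + lambda^T (A x - b)
Stationarity (grad_x L = 0): Q x + c + A^T lambda = 0.
Primal feasibility: A x = b.

This gives the KKT block system:
  [ Q   A^T ] [ x     ]   [-c ]
  [ A    0  ] [ lambda ] = [ b ]

Solving the linear system:
  x*      = (-1.8195, -0.083, 1.361)
  lambda* = (-2.6968, -6.4513)
  f(x*)   = 27.9874

x* = (-1.8195, -0.083, 1.361), lambda* = (-2.6968, -6.4513)


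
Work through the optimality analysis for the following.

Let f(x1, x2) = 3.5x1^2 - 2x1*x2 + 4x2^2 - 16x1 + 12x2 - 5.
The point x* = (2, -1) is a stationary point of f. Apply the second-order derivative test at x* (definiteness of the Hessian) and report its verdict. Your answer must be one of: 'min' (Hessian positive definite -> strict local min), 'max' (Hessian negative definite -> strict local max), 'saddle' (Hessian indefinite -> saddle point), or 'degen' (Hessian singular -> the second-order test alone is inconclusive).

Compute the Hessian H = grad^2 f:
  H = [[7, -2], [-2, 8]]
Verify stationarity: grad f(x*) = H x* + g = (0, 0).
Eigenvalues of H: 5.4384, 9.5616.
Both eigenvalues > 0, so H is positive definite -> x* is a strict local min.

min


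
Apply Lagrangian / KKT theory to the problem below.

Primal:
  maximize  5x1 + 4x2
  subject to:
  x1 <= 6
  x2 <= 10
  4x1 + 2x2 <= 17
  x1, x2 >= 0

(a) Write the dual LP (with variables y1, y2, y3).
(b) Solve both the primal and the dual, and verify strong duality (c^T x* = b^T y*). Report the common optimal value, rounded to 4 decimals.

The standard primal-dual pair for 'max c^T x s.t. A x <= b, x >= 0' is:
  Dual:  min b^T y  s.t.  A^T y >= c,  y >= 0.

So the dual LP is:
  minimize  6y1 + 10y2 + 17y3
  subject to:
    y1 + 4y3 >= 5
    y2 + 2y3 >= 4
    y1, y2, y3 >= 0

Solving the primal: x* = (0, 8.5).
  primal value c^T x* = 34.
Solving the dual: y* = (0, 0, 2).
  dual value b^T y* = 34.
Strong duality: c^T x* = b^T y*. Confirmed.

34


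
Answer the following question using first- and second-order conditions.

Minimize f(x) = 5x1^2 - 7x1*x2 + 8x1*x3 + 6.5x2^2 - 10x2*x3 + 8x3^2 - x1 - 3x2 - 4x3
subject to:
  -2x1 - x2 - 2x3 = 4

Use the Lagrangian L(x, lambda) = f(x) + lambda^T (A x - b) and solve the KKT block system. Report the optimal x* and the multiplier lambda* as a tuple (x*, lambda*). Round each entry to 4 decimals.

Form the Lagrangian:
  L(x, lambda) = (1/2) x^T Q x + c^T x + lambda^T (A x - b)
Stationarity (grad_x L = 0): Q x + c + A^T lambda = 0.
Primal feasibility: A x = b.

This gives the KKT block system:
  [ Q   A^T ] [ x     ]   [-c ]
  [ A    0  ] [ lambda ] = [ b ]

Solving the linear system:
  x*      = (-1.2127, -0.9819, -0.2964)
  lambda* = (-4.3122)
  f(x*)   = 11.2964

x* = (-1.2127, -0.9819, -0.2964), lambda* = (-4.3122)


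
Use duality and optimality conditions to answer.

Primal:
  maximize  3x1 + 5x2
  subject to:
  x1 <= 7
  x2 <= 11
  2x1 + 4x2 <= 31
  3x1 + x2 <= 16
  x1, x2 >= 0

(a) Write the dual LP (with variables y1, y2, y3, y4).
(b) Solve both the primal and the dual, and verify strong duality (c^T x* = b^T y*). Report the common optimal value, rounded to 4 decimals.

The standard primal-dual pair for 'max c^T x s.t. A x <= b, x >= 0' is:
  Dual:  min b^T y  s.t.  A^T y >= c,  y >= 0.

So the dual LP is:
  minimize  7y1 + 11y2 + 31y3 + 16y4
  subject to:
    y1 + 2y3 + 3y4 >= 3
    y2 + 4y3 + y4 >= 5
    y1, y2, y3, y4 >= 0

Solving the primal: x* = (3.3, 6.1).
  primal value c^T x* = 40.4.
Solving the dual: y* = (0, 0, 1.2, 0.2).
  dual value b^T y* = 40.4.
Strong duality: c^T x* = b^T y*. Confirmed.

40.4


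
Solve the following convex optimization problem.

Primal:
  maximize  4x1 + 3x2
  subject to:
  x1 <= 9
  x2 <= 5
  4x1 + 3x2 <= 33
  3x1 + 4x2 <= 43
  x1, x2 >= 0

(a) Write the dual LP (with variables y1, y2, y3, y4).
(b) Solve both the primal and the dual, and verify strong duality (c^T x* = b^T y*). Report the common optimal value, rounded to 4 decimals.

The standard primal-dual pair for 'max c^T x s.t. A x <= b, x >= 0' is:
  Dual:  min b^T y  s.t.  A^T y >= c,  y >= 0.

So the dual LP is:
  minimize  9y1 + 5y2 + 33y3 + 43y4
  subject to:
    y1 + 4y3 + 3y4 >= 4
    y2 + 3y3 + 4y4 >= 3
    y1, y2, y3, y4 >= 0

Solving the primal: x* = (8.25, 0).
  primal value c^T x* = 33.
Solving the dual: y* = (0, 0, 1, 0).
  dual value b^T y* = 33.
Strong duality: c^T x* = b^T y*. Confirmed.

33


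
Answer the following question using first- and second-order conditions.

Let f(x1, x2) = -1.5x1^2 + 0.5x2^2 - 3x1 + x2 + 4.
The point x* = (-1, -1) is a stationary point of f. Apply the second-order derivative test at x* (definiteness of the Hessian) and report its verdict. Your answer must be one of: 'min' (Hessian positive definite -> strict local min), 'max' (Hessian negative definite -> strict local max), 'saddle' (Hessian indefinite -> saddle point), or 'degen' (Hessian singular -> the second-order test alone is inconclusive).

Compute the Hessian H = grad^2 f:
  H = [[-3, 0], [0, 1]]
Verify stationarity: grad f(x*) = H x* + g = (0, 0).
Eigenvalues of H: -3, 1.
Eigenvalues have mixed signs, so H is indefinite -> x* is a saddle point.

saddle


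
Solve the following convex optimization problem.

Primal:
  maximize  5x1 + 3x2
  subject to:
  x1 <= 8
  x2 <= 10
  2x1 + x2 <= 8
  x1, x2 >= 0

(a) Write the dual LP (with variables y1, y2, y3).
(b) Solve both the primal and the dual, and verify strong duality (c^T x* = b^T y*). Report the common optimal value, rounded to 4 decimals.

The standard primal-dual pair for 'max c^T x s.t. A x <= b, x >= 0' is:
  Dual:  min b^T y  s.t.  A^T y >= c,  y >= 0.

So the dual LP is:
  minimize  8y1 + 10y2 + 8y3
  subject to:
    y1 + 2y3 >= 5
    y2 + y3 >= 3
    y1, y2, y3 >= 0

Solving the primal: x* = (0, 8).
  primal value c^T x* = 24.
Solving the dual: y* = (0, 0, 3).
  dual value b^T y* = 24.
Strong duality: c^T x* = b^T y*. Confirmed.

24


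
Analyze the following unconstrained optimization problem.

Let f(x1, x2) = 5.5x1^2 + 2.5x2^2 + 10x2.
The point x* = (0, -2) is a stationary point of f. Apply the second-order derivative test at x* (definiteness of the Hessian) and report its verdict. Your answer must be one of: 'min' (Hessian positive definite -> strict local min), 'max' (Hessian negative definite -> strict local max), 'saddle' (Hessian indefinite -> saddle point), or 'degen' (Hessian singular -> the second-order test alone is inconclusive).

Compute the Hessian H = grad^2 f:
  H = [[11, 0], [0, 5]]
Verify stationarity: grad f(x*) = H x* + g = (0, 0).
Eigenvalues of H: 5, 11.
Both eigenvalues > 0, so H is positive definite -> x* is a strict local min.

min


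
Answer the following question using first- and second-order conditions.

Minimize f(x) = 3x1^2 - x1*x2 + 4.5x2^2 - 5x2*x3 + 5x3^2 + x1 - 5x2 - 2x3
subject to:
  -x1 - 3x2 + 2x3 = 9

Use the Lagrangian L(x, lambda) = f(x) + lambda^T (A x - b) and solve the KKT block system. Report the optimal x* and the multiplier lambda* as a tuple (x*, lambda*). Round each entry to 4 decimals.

Form the Lagrangian:
  L(x, lambda) = (1/2) x^T Q x + c^T x + lambda^T (A x - b)
Stationarity (grad_x L = 0): Q x + c + A^T lambda = 0.
Primal feasibility: A x = b.

This gives the KKT block system:
  [ Q   A^T ] [ x     ]   [-c ]
  [ A    0  ] [ lambda ] = [ b ]

Solving the linear system:
  x*      = (-1.7968, -1.8068, 0.8913)
  lambda* = (-7.9738)
  f(x*)   = 38.6097

x* = (-1.7968, -1.8068, 0.8913), lambda* = (-7.9738)


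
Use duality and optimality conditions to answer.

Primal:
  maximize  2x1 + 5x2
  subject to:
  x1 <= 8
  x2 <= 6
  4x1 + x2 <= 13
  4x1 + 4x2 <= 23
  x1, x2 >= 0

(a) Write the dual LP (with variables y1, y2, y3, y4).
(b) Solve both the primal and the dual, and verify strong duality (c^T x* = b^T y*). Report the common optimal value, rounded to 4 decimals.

The standard primal-dual pair for 'max c^T x s.t. A x <= b, x >= 0' is:
  Dual:  min b^T y  s.t.  A^T y >= c,  y >= 0.

So the dual LP is:
  minimize  8y1 + 6y2 + 13y3 + 23y4
  subject to:
    y1 + 4y3 + 4y4 >= 2
    y2 + y3 + 4y4 >= 5
    y1, y2, y3, y4 >= 0

Solving the primal: x* = (0, 5.75).
  primal value c^T x* = 28.75.
Solving the dual: y* = (0, 0, 0, 1.25).
  dual value b^T y* = 28.75.
Strong duality: c^T x* = b^T y*. Confirmed.

28.75


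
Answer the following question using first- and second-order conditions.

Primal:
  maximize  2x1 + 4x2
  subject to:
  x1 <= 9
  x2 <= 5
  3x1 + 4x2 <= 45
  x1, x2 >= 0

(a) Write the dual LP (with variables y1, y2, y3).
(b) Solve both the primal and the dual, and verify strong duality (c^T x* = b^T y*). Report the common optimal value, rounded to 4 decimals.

The standard primal-dual pair for 'max c^T x s.t. A x <= b, x >= 0' is:
  Dual:  min b^T y  s.t.  A^T y >= c,  y >= 0.

So the dual LP is:
  minimize  9y1 + 5y2 + 45y3
  subject to:
    y1 + 3y3 >= 2
    y2 + 4y3 >= 4
    y1, y2, y3 >= 0

Solving the primal: x* = (8.3333, 5).
  primal value c^T x* = 36.6667.
Solving the dual: y* = (0, 1.3333, 0.6667).
  dual value b^T y* = 36.6667.
Strong duality: c^T x* = b^T y*. Confirmed.

36.6667


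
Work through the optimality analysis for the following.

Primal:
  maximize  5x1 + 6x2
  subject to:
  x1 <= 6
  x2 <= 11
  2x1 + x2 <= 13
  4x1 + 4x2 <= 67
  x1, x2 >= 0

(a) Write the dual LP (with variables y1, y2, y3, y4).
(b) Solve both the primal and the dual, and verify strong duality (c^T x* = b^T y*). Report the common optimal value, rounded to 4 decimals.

The standard primal-dual pair for 'max c^T x s.t. A x <= b, x >= 0' is:
  Dual:  min b^T y  s.t.  A^T y >= c,  y >= 0.

So the dual LP is:
  minimize  6y1 + 11y2 + 13y3 + 67y4
  subject to:
    y1 + 2y3 + 4y4 >= 5
    y2 + y3 + 4y4 >= 6
    y1, y2, y3, y4 >= 0

Solving the primal: x* = (1, 11).
  primal value c^T x* = 71.
Solving the dual: y* = (0, 3.5, 2.5, 0).
  dual value b^T y* = 71.
Strong duality: c^T x* = b^T y*. Confirmed.

71


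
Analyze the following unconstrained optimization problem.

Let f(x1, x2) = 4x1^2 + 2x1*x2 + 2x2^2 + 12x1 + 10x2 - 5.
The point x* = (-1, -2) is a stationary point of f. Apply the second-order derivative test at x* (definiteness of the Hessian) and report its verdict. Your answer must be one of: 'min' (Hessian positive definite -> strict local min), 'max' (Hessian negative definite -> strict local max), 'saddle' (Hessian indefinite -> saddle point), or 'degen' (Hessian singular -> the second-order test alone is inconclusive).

Compute the Hessian H = grad^2 f:
  H = [[8, 2], [2, 4]]
Verify stationarity: grad f(x*) = H x* + g = (0, 0).
Eigenvalues of H: 3.1716, 8.8284.
Both eigenvalues > 0, so H is positive definite -> x* is a strict local min.

min


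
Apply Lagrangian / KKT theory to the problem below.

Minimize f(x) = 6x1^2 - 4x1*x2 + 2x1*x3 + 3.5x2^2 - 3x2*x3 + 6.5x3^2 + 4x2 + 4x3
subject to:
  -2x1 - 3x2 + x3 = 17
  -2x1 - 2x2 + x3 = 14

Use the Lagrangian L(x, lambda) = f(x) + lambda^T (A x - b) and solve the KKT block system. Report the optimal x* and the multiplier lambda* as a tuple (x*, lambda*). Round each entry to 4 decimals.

Form the Lagrangian:
  L(x, lambda) = (1/2) x^T Q x + c^T x + lambda^T (A x - b)
Stationarity (grad_x L = 0): Q x + c + A^T lambda = 0.
Primal feasibility: A x = b.

This gives the KKT block system:
  [ Q   A^T ] [ x     ]   [-c ]
  [ A    0  ] [ lambda ] = [ b ]

Solving the linear system:
  x*      = (-3.6389, -3, 0.7222)
  lambda* = (25.6111, -40.7222)
  f(x*)   = 62.8056

x* = (-3.6389, -3, 0.7222), lambda* = (25.6111, -40.7222)


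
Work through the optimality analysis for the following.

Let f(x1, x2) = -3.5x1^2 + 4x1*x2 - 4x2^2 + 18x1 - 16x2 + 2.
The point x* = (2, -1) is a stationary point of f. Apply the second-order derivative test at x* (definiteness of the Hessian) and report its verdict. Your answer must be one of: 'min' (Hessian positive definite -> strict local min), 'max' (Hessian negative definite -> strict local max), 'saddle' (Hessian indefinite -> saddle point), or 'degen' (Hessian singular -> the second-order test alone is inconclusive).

Compute the Hessian H = grad^2 f:
  H = [[-7, 4], [4, -8]]
Verify stationarity: grad f(x*) = H x* + g = (0, 0).
Eigenvalues of H: -11.5311, -3.4689.
Both eigenvalues < 0, so H is negative definite -> x* is a strict local max.

max


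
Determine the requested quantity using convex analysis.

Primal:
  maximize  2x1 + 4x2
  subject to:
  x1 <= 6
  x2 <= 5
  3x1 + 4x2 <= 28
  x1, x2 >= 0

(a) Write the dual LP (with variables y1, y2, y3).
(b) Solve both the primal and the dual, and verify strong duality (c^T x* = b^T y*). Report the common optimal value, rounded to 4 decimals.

The standard primal-dual pair for 'max c^T x s.t. A x <= b, x >= 0' is:
  Dual:  min b^T y  s.t.  A^T y >= c,  y >= 0.

So the dual LP is:
  minimize  6y1 + 5y2 + 28y3
  subject to:
    y1 + 3y3 >= 2
    y2 + 4y3 >= 4
    y1, y2, y3 >= 0

Solving the primal: x* = (2.6667, 5).
  primal value c^T x* = 25.3333.
Solving the dual: y* = (0, 1.3333, 0.6667).
  dual value b^T y* = 25.3333.
Strong duality: c^T x* = b^T y*. Confirmed.

25.3333


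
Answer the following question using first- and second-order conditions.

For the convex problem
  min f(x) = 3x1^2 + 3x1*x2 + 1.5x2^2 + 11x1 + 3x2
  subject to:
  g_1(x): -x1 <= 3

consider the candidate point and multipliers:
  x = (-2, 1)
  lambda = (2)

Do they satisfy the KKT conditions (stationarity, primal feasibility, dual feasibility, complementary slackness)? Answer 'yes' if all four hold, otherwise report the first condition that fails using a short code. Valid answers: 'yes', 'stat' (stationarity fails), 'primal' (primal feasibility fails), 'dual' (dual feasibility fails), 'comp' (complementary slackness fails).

Gradient of f: grad f(x) = Q x + c = (2, 0)
Constraint values g_i(x) = a_i^T x - b_i:
  g_1((-2, 1)) = -1
Stationarity residual: grad f(x) + sum_i lambda_i a_i = (0, 0)
  -> stationarity OK
Primal feasibility (all g_i <= 0): OK
Dual feasibility (all lambda_i >= 0): OK
Complementary slackness (lambda_i * g_i(x) = 0 for all i): FAILS

Verdict: the first failing condition is complementary_slackness -> comp.

comp


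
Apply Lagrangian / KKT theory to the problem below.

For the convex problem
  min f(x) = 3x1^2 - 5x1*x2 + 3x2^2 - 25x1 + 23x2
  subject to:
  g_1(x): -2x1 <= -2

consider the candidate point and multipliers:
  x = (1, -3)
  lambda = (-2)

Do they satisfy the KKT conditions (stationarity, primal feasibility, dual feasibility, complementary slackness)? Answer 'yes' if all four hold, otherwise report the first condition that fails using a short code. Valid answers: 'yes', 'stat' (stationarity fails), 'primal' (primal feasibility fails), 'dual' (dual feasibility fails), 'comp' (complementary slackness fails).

Gradient of f: grad f(x) = Q x + c = (-4, 0)
Constraint values g_i(x) = a_i^T x - b_i:
  g_1((1, -3)) = 0
Stationarity residual: grad f(x) + sum_i lambda_i a_i = (0, 0)
  -> stationarity OK
Primal feasibility (all g_i <= 0): OK
Dual feasibility (all lambda_i >= 0): FAILS
Complementary slackness (lambda_i * g_i(x) = 0 for all i): OK

Verdict: the first failing condition is dual_feasibility -> dual.

dual


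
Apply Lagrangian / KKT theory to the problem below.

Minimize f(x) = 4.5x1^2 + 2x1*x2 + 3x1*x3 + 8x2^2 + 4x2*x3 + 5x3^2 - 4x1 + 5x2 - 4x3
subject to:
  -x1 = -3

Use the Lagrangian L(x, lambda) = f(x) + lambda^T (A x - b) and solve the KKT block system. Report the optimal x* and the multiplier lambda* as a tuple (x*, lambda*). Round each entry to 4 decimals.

Form the Lagrangian:
  L(x, lambda) = (1/2) x^T Q x + c^T x + lambda^T (A x - b)
Stationarity (grad_x L = 0): Q x + c + A^T lambda = 0.
Primal feasibility: A x = b.

This gives the KKT block system:
  [ Q   A^T ] [ x     ]   [-c ]
  [ A    0  ] [ lambda ] = [ b ]

Solving the linear system:
  x*      = (3, -0.625, -0.25)
  lambda* = (21)
  f(x*)   = 24.4375

x* = (3, -0.625, -0.25), lambda* = (21)
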